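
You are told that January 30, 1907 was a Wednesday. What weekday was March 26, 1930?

Day-of-year of January 30, 1907: 30.
Day-of-year of March 26, 1930: 85.
1907 has 365 days, so 365 − 30 = 335 days remain in 1907.
Full years 1908–1929: 16 common + 6 leap = 16×365 + 6×366 = 8036 days.
Total: 335 + 8036 + 85 = 8456 days.
8456 is a multiple of 7, so March 26, 1930 falls on the same weekday: Wednesday.

Wednesday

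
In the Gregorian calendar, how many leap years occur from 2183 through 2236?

13

Years divisible by 4: 2184, 2188, …, 2236 — 14 in all.
Of these, 2200 is divisible by 100 but not 400, so not leap.
Leap years: 14 − 1 = 13.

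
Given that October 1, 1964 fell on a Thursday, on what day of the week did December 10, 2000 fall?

Day-of-year of October 1, 1964: 275.
Day-of-year of December 10, 2000: 345.
1964 has 366 days, so 366 − 275 = 91 days remain in 1964.
Full years 1965–1999: 27 common + 8 leap = 27×365 + 8×366 = 12783 days.
Total: 91 + 12783 + 345 = 13219 days.
13219 mod 7 = 3, so 3 days after Thursday is Sunday.

Sunday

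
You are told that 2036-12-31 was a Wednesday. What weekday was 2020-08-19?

Wednesday

Count forward from the earlier date (August 19, 2020) to the later (December 31, 2036):
Day-of-year of August 19, 2020: 232.
Day-of-year of December 31, 2036: 366.
2020 has 366 days, so 366 − 232 = 134 days remain in 2020.
Full years 2021–2035: 12 common + 3 leap = 12×365 + 3×366 = 5478 days.
Total: 134 + 5478 + 366 = 5978 days.
5978 is a multiple of 7, so 2020-08-19 falls on the same weekday: Wednesday.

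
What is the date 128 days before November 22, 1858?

July 17, 1858

Count 128 days before November 22, 1858:
July 1858: 31 − 17 = 14 days remain.
Then August (31), September (30), October (31): 31 + 30 + 31 = 92 days.
November 1–22, 1858: 22 days.
Total: 14 + 92 + 22 = 128 days.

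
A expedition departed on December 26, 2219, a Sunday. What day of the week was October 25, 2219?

Monday

Count forward from the earlier date (October 25, 2219) to the later (December 26, 2219):
October 2219: 31 − 25 = 6 days remain.
Then November (30): 30 days.
December 1–26, 2219: 26 days.
Total: 6 + 30 + 26 = 62 days.
62 mod 7 = 6, so 6 days before Sunday is Monday.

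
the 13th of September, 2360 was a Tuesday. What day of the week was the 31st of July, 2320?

Count forward from the earlier date (July 31, 2320) to the later (September 13, 2360):
Day-of-year of July 31, 2320: 213.
Day-of-year of September 13, 2360: 257.
2320 has 366 days, so 366 − 213 = 153 days remain in 2320.
Full years 2321–2359: 30 common + 9 leap = 30×365 + 9×366 = 14244 days.
Total: 153 + 14244 + 257 = 14654 days.
14654 mod 7 = 3, so 3 days before Tuesday is Saturday.

Saturday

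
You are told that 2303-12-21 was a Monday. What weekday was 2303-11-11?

Count forward from the earlier date (November 11, 2303) to the later (December 21, 2303):
November 2303: 30 − 11 = 19 days remain.
December 1–21, 2303: 21 days.
Total: 19 + 21 = 40 days.
40 mod 7 = 5, so 5 days before Monday is Wednesday.

Wednesday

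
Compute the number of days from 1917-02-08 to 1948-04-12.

Day-of-year of February 8, 1917: 39.
Day-of-year of April 12, 1948: 103.
1917 has 365 days, so 365 − 39 = 326 days remain in 1917.
Full years 1918–1947: 23 common + 7 leap = 23×365 + 7×366 = 10957 days.
Total: 326 + 10957 + 103 = 11386 days.

11386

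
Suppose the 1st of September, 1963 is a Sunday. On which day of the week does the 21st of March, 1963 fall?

Count forward from the earlier date (March 21, 1963) to the later (September 1, 1963):
March 1963: 31 − 21 = 10 days remain.
Then April (30), May (31), June (30), July (31), August (31): 30 + 31 + 30 + 31 + 31 = 153 days.
September 1, 1963: 1 day.
Total: 10 + 153 + 1 = 164 days.
164 mod 7 = 3, so 3 days before Sunday is Thursday.

Thursday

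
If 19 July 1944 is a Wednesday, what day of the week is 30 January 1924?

Wednesday

Count forward from the earlier date (January 30, 1924) to the later (July 19, 1944):
Day-of-year of January 30, 1924: 30.
Day-of-year of July 19, 1944: 201.
1924 has 366 days, so 366 − 30 = 336 days remain in 1924.
Full years 1925–1943: 15 common + 4 leap = 15×365 + 4×366 = 6939 days.
Total: 336 + 6939 + 201 = 7476 days.
7476 is a multiple of 7, so 30 January 1924 falls on the same weekday: Wednesday.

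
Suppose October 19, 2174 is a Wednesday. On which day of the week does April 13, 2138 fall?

Count forward from the earlier date (April 13, 2138) to the later (October 19, 2174):
Day-of-year of April 13, 2138: 103.
Day-of-year of October 19, 2174: 292.
2138 has 365 days, so 365 − 103 = 262 days remain in 2138.
Full years 2139–2173: 26 common + 9 leap = 26×365 + 9×366 = 12784 days.
Total: 262 + 12784 + 292 = 13338 days.
13338 mod 7 = 3, so 3 days before Wednesday is Sunday.

Sunday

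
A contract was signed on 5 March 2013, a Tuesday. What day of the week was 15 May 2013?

March 2013: 31 − 5 = 26 days remain.
Then April (30): 30 days.
May 1–15, 2013: 15 days.
Total: 26 + 30 + 15 = 71 days.
71 mod 7 = 1, so 1 day after Tuesday is Wednesday.

Wednesday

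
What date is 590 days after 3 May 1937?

14 December 1938

Count 590 days after May 3, 1937:
May 3, 1937 → May 3, 1938: 365 days.
May 1938: 31 − 3 = 28 days remain.
Then June (30), July (31), August (31), September (30), October (31), November (30): 30 + 31 + 31 + 30 + 31 + 30 = 183 days.
December 1–14, 1938: 14 days.
Residual: 225 days.
Total: 590 days.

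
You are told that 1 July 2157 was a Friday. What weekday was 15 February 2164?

Wednesday

July 1, 2157 → July 1, 2158: 365 days.
July 1, 2158 → July 1, 2159: 365 days.
July 1, 2159 → July 1, 2160: 366 days (2160 is a leap year).
July 1, 2160 → July 1, 2161: 365 days.
July 1, 2161 → July 1, 2162: 365 days.
July 1, 2162 → July 1, 2163: 365 days.
July 2163: 31 − 1 = 30 days remain.
Then August (31), September (30), October (31), November (30), December (31), January (31): 31 + 30 + 31 + 30 + 31 + 31 = 184 days.
February 1–15, 2164: 15 days (2164 is a leap year).
Residual: 229 days.
Total: 2420 days.
2420 mod 7 = 5, so 5 days after Friday is Wednesday.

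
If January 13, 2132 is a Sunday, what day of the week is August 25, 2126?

Sunday

Count forward from the earlier date (August 25, 2126) to the later (January 13, 2132):
Day-of-year of August 25, 2126: 237.
Day-of-year of January 13, 2132: 13.
2126 has 365 days, so 365 − 237 = 128 days remain in 2126.
Full years: 2127: 365; 2128: 366; 2129: 365; 2130: 365; 2131: 365. Sum = 1826.
Total: 128 + 1826 + 13 = 1967 days.
1967 is a multiple of 7, so August 25, 2126 falls on the same weekday: Sunday.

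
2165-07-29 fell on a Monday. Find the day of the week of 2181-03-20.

Tuesday

Day-of-year of July 29, 2165: 210.
Day-of-year of March 20, 2181: 79.
2165 has 365 days, so 365 − 210 = 155 days remain in 2165.
Full years 2166–2180: 11 common + 4 leap = 11×365 + 4×366 = 5479 days.
Total: 155 + 5479 + 79 = 5713 days.
5713 mod 7 = 1, so 1 day after Monday is Tuesday.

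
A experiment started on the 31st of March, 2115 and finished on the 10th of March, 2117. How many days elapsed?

March 31, 2115 → March 31, 2116: 366 days (2116 is a leap year).
March 2116: 31 − 31 = 0 days remain.
Then 11 full months totalling 334 days.
March 1–10, 2117: 10 days.
Residual: 344 days.
Total: 710 days.

710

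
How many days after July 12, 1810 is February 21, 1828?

Day-of-year of July 12, 1810: 193.
Day-of-year of February 21, 1828: 52.
1810 has 365 days, so 365 − 193 = 172 days remain in 1810.
Full years 1811–1827: 13 common + 4 leap = 13×365 + 4×366 = 6209 days.
Total: 172 + 6209 + 52 = 6433 days.

6433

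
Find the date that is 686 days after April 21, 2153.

March 8, 2155

Count 686 days after April 21, 2153:
Day-of-year of April 21, 2153: 111.
Day-of-year of March 8, 2155: 67.
2153 has 365 days, so 365 − 111 = 254 days remain in 2153.
Full years: 2154: 365. Sum = 365.
Total: 254 + 365 + 67 = 686 days.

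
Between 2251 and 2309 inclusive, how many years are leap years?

Years divisible by 4: 2252, 2256, …, 2308 — 15 in all.
Of these, 2300 is divisible by 100 but not 400, so not leap.
Leap years: 15 − 1 = 14.

14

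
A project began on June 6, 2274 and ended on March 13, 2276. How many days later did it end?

646

June 6, 2274 → June 6, 2275: 365 days.
June 2275: 30 − 6 = 24 days remain.
Then July (31), August (31), September (30), October (31), November (30), December (31), January (31), February 2276 (29): 31 + 31 + 30 + 31 + 30 + 31 + 31 + 29 = 244 days.
March 1–13, 2276: 13 days.
Residual: 281 days.
Total: 646 days.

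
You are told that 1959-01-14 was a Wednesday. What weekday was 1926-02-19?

Friday

Count forward from the earlier date (February 19, 1926) to the later (January 14, 1959):
From February 19, 1926 to February 19, 1958: 32 years, of which 8 contain a Feb 29 — 24×365 + 8×366 = 11688 days.
February 1958: 28 − 19 = 9 days remain (1958 is not a leap year, so February has 28 days).
Then 10 full months totalling 306 days.
January 1–14, 1959: 14 days.
Residual: 329 days.
Total: 12017 days.
12017 mod 7 = 5, so 5 days before Wednesday is Friday.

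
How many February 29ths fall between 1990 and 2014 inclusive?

Years divisible by 4 in [1990, 2014]: 1992, 1996, 2000, 2004, 2008, 2012.
2000 is divisible by 400, so still leap.
No century exceptions apply. Count: 6.

6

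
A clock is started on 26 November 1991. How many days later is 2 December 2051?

21921

From November 26, 1991 to November 26, 2051: 60 years, of which 15 contain a Feb 29 — 45×365 + 15×366 = 21915 days.
(2000 is a leap year (divisible by 400).)
November 2051: 30 − 26 = 4 days remain.
December 1–2, 2051: 2 days.
Residual: 6 days.
Total: 21921 days.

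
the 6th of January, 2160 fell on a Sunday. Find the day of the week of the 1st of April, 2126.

Count forward from the earlier date (April 1, 2126) to the later (January 6, 2160):
Day-of-year of April 1, 2126: 91.
Day-of-year of January 6, 2160: 6.
2126 has 365 days, so 365 − 91 = 274 days remain in 2126.
Full years 2127–2159: 25 common + 8 leap = 25×365 + 8×366 = 12053 days.
Total: 274 + 12053 + 6 = 12333 days.
12333 mod 7 = 6, so 6 days before Sunday is Monday.

Monday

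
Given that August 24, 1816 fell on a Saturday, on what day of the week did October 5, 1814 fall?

Count forward from the earlier date (October 5, 1814) to the later (August 24, 1816):
October 1814: 31 − 5 = 26 days remain.
Then 21 full months totalling 639 days.
August 1–24, 1816: 24 days.
Total: 26 + 639 + 24 = 689 days.
689 mod 7 = 3, so 3 days before Saturday is Wednesday.

Wednesday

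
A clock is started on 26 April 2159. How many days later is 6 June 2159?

41

April 2159: 30 − 26 = 4 days remain.
Then May (31): 31 days.
June 1–6, 2159: 6 days.
Total: 4 + 31 + 6 = 41 days.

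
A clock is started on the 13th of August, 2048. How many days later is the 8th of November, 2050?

Day-of-year of August 13, 2048: 226.
Day-of-year of November 8, 2050: 312.
2048 has 366 days, so 366 − 226 = 140 days remain in 2048.
Full years: 2049: 365. Sum = 365.
Total: 140 + 365 + 312 = 817 days.

817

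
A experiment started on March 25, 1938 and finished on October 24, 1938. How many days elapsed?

March 1938: 31 − 25 = 6 days remain.
Then April (30), May (31), June (30), July (31), August (31), September (30): 30 + 31 + 30 + 31 + 31 + 30 = 183 days.
October 1–24, 1938: 24 days.
Total: 6 + 183 + 24 = 213 days.

213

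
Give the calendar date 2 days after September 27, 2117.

September 29, 2117

Count 2 days after September 27, 2117:
Within September 2117: 29 − 27 = 2 days.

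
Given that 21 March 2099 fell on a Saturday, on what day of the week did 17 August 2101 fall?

March 21, 2099 → March 21, 2100: 365 days (2100 is not a leap year (divisible by 100 but not 400)).
March 21, 2100 → March 21, 2101: 365 days.
March 2101: 31 − 21 = 10 days remain.
Then April (30), May (31), June (30), July (31): 30 + 31 + 30 + 31 = 122 days.
August 1–17, 2101: 17 days.
Residual: 149 days.
Total: 879 days.
879 mod 7 = 4, so 4 days after Saturday is Wednesday.

Wednesday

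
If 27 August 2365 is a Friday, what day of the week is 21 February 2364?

Friday

Count forward from the earlier date (February 21, 2364) to the later (August 27, 2365):
Day-of-year of February 21, 2364: 52.
Day-of-year of August 27, 2365: 239.
2364 has 366 days, so 366 − 52 = 314 days remain in 2364.
Total: 314 + 239 = 553 days.
553 is a multiple of 7, so 21 February 2364 falls on the same weekday: Friday.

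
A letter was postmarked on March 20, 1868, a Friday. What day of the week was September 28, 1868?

Monday

March 1868: 31 − 20 = 11 days remain.
Then April (30), May (31), June (30), July (31), August (31): 30 + 31 + 30 + 31 + 31 = 153 days.
September 1–28, 1868: 28 days.
Total: 11 + 153 + 28 = 192 days.
192 mod 7 = 3, so 3 days after Friday is Monday.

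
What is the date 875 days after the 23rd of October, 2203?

the 16th of March, 2206

Count 875 days after October 23, 2203:
October 23, 2203 → October 23, 2204: 366 days (2204 is a leap year).
October 23, 2204 → October 23, 2205: 365 days.
October 2205: 31 − 23 = 8 days remain.
Then November (30), December (31), January (31), February 2206 (28): 30 + 31 + 31 + 28 = 120 days.
March 1–16, 2206: 16 days.
Residual: 144 days.
Total: 875 days.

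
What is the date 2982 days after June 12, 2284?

August 11, 2292

Count 2982 days after June 12, 2284:
From June 12, 2284 to June 12, 2292: 8 years, of which 2 contain a Feb 29 — 6×365 + 2×366 = 2922 days.
June 2292: 30 − 12 = 18 days remain.
Then July (31): 31 days.
August 1–11, 2292: 11 days.
Residual: 60 days.
Total: 2982 days.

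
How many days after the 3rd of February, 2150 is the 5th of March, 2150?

30

February 2150: 28 − 3 = 25 days remain (2150 is not a leap year, so February has 28 days).
March 1–5, 2150: 5 days.
Total: 25 + 5 = 30 days.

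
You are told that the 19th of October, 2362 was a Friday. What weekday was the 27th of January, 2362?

Saturday

Count forward from the earlier date (January 27, 2362) to the later (October 19, 2362):
January 2362: 31 − 27 = 4 days remain.
Then February 2362 (28), March (31), April (30), May (31), June (30), July (31), August (31), September (30): 28 + 31 + 30 + 31 + 30 + 31 + 31 + 30 = 242 days.
October 1–19, 2362: 19 days.
Total: 4 + 242 + 19 = 265 days.
265 mod 7 = 6, so 6 days before Friday is Saturday.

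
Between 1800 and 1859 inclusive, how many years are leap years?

14

Years divisible by 4: 1800, 1804, …, 1856 — 15 in all.
Of these, 1800 is divisible by 100 but not 400, so not leap.
Leap years: 15 − 1 = 14.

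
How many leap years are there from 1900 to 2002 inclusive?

Years divisible by 4: 1900, 1904, …, 2000 — 26 in all.
Of these, 1900 is divisible by 100 but not 400, so not leap.
2000 is divisible by 400, so still leap.
Leap years: 26 − 1 = 25.

25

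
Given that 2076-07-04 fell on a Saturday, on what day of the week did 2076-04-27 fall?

Count forward from the earlier date (April 27, 2076) to the later (July 4, 2076):
April 2076: 30 − 27 = 3 days remain.
Then May (31), June (30): 31 + 30 = 61 days.
July 1–4, 2076: 4 days.
Total: 3 + 61 + 4 = 68 days.
68 mod 7 = 5, so 5 days before Saturday is Monday.

Monday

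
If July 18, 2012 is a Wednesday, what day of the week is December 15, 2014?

July 2012: 31 − 18 = 13 days remain.
Then 28 full months totalling 852 days.
December 1–15, 2014: 15 days.
Total: 13 + 852 + 15 = 880 days.
880 mod 7 = 5, so 5 days after Wednesday is Monday.

Monday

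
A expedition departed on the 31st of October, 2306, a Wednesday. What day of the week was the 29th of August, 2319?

From October 31, 2306 to October 31, 2318: 12 years, of which 3 contain a Feb 29 — 9×365 + 3×366 = 4383 days.
October 2318: 31 − 31 = 0 days remain.
Then 9 full months totalling 273 days.
August 1–29, 2319: 29 days.
Residual: 302 days.
Total: 4685 days.
4685 mod 7 = 2, so 2 days after Wednesday is Friday.

Friday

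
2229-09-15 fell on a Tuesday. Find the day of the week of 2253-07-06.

Wednesday

From September 15, 2229 to September 15, 2252: 23 years, of which 6 contain a Feb 29 — 17×365 + 6×366 = 8401 days.
September 2252: 30 − 15 = 15 days remain.
Then 9 full months totalling 273 days.
July 1–6, 2253: 6 days.
Residual: 294 days.
Total: 8695 days.
8695 mod 7 = 1, so 1 day after Tuesday is Wednesday.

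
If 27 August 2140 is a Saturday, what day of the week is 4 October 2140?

August 2140: 31 − 27 = 4 days remain.
Then September (30): 30 days.
October 1–4, 2140: 4 days.
Total: 4 + 30 + 4 = 38 days.
38 mod 7 = 3, so 3 days after Saturday is Tuesday.

Tuesday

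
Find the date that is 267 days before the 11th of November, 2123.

the 17th of February, 2123

Count 267 days before November 11, 2123:
February 2123: 28 − 17 = 11 days remain (2123 is not a leap year, so February has 28 days).
Then March (31), April (30), May (31), June (30), July (31), August (31), September (30), October (31): 31 + 30 + 31 + 30 + 31 + 31 + 30 + 31 = 245 days.
November 1–11, 2123: 11 days.
Total: 11 + 245 + 11 = 267 days.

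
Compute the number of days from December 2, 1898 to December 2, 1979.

Day-of-year of December 2, 1898: 336.
Day-of-year of December 2, 1979: 336.
1898 has 365 days, so 365 − 336 = 29 days remain in 1898.
Full years 1899–1978: 61 common + 19 leap = 61×365 + 19×366 = 29219 days.
Total: 29 + 29219 + 336 = 29584 days.

29584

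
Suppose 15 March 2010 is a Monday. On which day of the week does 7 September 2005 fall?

Wednesday

Count forward from the earlier date (September 7, 2005) to the later (March 15, 2010):
September 7, 2005 → September 7, 2006: 365 days.
September 7, 2006 → September 7, 2007: 365 days.
September 7, 2007 → September 7, 2008: 366 days (2008 is a leap year).
September 7, 2008 → September 7, 2009: 365 days.
September 2009: 30 − 7 = 23 days remain.
Then October (31), November (30), December (31), January (31), February 2010 (28): 31 + 30 + 31 + 31 + 28 = 151 days.
March 1–15, 2010: 15 days.
Residual: 189 days.
Total: 1650 days.
1650 mod 7 = 5, so 5 days before Monday is Wednesday.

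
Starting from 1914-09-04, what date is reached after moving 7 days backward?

1914-08-28

Count 7 days before September 4, 1914:
August 1914: 31 − 28 = 3 days remain.
September 1–4, 1914: 4 days.
Total: 3 + 4 = 7 days.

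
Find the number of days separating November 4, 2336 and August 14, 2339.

Day-of-year of November 4, 2336: 309.
Day-of-year of August 14, 2339: 226.
2336 has 366 days, so 366 − 309 = 57 days remain in 2336.
Full years: 2337: 365; 2338: 365. Sum = 730.
Total: 57 + 730 + 226 = 1013 days.

1013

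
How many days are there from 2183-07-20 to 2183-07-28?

Within July 2183: 28 − 20 = 8 days.

8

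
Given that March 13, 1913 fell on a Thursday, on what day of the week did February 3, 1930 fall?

Monday

From March 13, 1913 to March 13, 1929: 16 years, of which 4 contain a Feb 29 — 12×365 + 4×366 = 5844 days.
March 1929: 31 − 13 = 18 days remain.
Then 10 full months totalling 306 days.
February 1–3, 1930: 3 days (1930 is not a leap year).
Residual: 327 days.
Total: 6171 days.
6171 mod 7 = 4, so 4 days after Thursday is Monday.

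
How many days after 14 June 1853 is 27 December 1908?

20284

Day-of-year of June 14, 1853: 165.
Day-of-year of December 27, 1908: 362.
1853 has 365 days, so 365 − 165 = 200 days remain in 1853.
Full years 1854–1907: 42 common + 12 leap = 42×365 + 12×366 = 19722 days.
Total: 200 + 19722 + 362 = 20284 days.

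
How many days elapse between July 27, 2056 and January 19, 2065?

Day-of-year of July 27, 2056: 209.
Day-of-year of January 19, 2065: 19.
2056 has 366 days, so 366 − 209 = 157 days remain in 2056.
Full years 2057–2064: 6 common + 2 leap = 6×365 + 2×366 = 2922 days.
Total: 157 + 2922 + 19 = 3098 days.

3098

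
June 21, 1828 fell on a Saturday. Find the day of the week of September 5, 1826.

Tuesday

Count forward from the earlier date (September 5, 1826) to the later (June 21, 1828):
Day-of-year of September 5, 1826: 248.
Day-of-year of June 21, 1828: 173.
1826 has 365 days, so 365 − 248 = 117 days remain in 1826.
Full years: 1827: 365. Sum = 365.
Total: 117 + 365 + 173 = 655 days.
655 mod 7 = 4, so 4 days before Saturday is Tuesday.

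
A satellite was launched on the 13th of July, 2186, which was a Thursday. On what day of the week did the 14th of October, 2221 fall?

Day-of-year of July 13, 2186: 194.
Day-of-year of October 14, 2221: 287.
2186 has 365 days, so 365 − 194 = 171 days remain in 2186.
Full years 2187–2220: 26 common + 8 leap = 26×365 + 8×366 = 12418 days.
Total: 171 + 12418 + 287 = 12876 days.
12876 mod 7 = 3, so 3 days after Thursday is Sunday.

Sunday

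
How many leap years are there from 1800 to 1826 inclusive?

Years divisible by 4 in [1800, 1826]: 1800, 1804, 1808, 1812, 1816, 1820, 1824.
Of these, 1800 is divisible by 100 but not 400, so not leap.
Leap years: 7 − 1 = 6.

6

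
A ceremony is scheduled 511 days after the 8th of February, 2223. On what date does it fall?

the 3rd of July, 2224

Count 511 days after February 8, 2223:
February 8, 2223 → February 8, 2224: 365 days.
February 2224: 29 − 8 = 21 days remain (2224 is a leap year, so February has 29 days).
Then March (31), April (30), May (31), June (30): 31 + 30 + 31 + 30 = 122 days.
July 1–3, 2224: 3 days.
Residual: 146 days.
Total: 511 days.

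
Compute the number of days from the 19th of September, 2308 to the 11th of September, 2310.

Day-of-year of September 19, 2308: 263.
Day-of-year of September 11, 2310: 254.
2308 has 366 days, so 366 − 263 = 103 days remain in 2308.
Full years: 2309: 365. Sum = 365.
Total: 103 + 365 + 254 = 722 days.

722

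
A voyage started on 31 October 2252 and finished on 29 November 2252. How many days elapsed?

October 2252: 31 − 31 = 0 days remain.
November 1–29, 2252: 29 days.
Total: 0 + 29 = 29 days.

29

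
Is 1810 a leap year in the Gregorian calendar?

1810 is not a leap year.

No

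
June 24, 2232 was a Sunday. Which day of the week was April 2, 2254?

From June 24, 2232 to June 24, 2253: 21 years, of which 5 contain a Feb 29 — 16×365 + 5×366 = 7670 days.
June 2253: 30 − 24 = 6 days remain.
Then 9 full months totalling 274 days.
April 1–2, 2254: 2 days.
Residual: 282 days.
Total: 7952 days.
7952 is a multiple of 7, so April 2, 2254 falls on the same weekday: Sunday.

Sunday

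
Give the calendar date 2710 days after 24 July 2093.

25 December 2100

Count 2710 days after July 24, 2093:
From July 24, 2093 to July 24, 2100: 7 years, of which 1 contains a Feb 29 — 6×365 + 1×366 = 2556 days.
(2100 is not a leap year (divisible by 100 but not 400).)
July 2100: 31 − 24 = 7 days remain.
Then August (31), September (30), October (31), November (30): 31 + 30 + 31 + 30 = 122 days.
December 1–25, 2100: 25 days.
Residual: 154 days.
Total: 2710 days.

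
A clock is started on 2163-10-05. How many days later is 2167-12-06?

October 5, 2163 → October 5, 2164: 366 days (2164 is a leap year).
October 5, 2164 → October 5, 2165: 365 days.
October 5, 2165 → October 5, 2166: 365 days.
October 5, 2166 → October 5, 2167: 365 days.
October 2167: 31 − 5 = 26 days remain.
Then November (30): 30 days.
December 1–6, 2167: 6 days.
Residual: 62 days.
Total: 1523 days.

1523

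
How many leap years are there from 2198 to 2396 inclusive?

48

Years divisible by 4: 2200, 2204, …, 2396 — 50 in all.
Of these, 2200, 2300 are divisible by 100 but not 400, so not leap.
Leap years: 50 − 2 = 48.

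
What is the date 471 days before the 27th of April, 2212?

the 12th of January, 2211

Count 471 days before April 27, 2212:
January 12, 2211 → January 12, 2212: 365 days.
January 2212: 31 − 12 = 19 days remain.
Then February 2212 (29), March (31): 29 + 31 = 60 days.
April 1–27, 2212: 27 days.
Residual: 106 days.
Total: 471 days.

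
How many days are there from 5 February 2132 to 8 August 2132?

185

February 2132: 29 − 5 = 24 days remain (2132 is a leap year, so February has 29 days).
Then March (31), April (30), May (31), June (30), July (31): 31 + 30 + 31 + 30 + 31 = 153 days.
August 1–8, 2132: 8 days.
Total: 24 + 153 + 8 = 185 days.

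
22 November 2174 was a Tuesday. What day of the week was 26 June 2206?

Thursday

From November 22, 2174 to November 22, 2205: 31 years, of which 7 contain a Feb 29 — 24×365 + 7×366 = 11322 days.
(2200 is not a leap year (divisible by 100 but not 400).)
November 2205: 30 − 22 = 8 days remain.
Then December (31), January (31), February 2206 (28), March (31), April (30), May (31): 31 + 31 + 28 + 31 + 30 + 31 = 182 days.
June 1–26, 2206: 26 days.
Residual: 216 days.
Total: 11538 days.
11538 mod 7 = 2, so 2 days after Tuesday is Thursday.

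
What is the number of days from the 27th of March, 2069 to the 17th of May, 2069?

51

March 2069: 31 − 27 = 4 days remain.
Then April (30): 30 days.
May 1–17, 2069: 17 days.
Total: 4 + 30 + 17 = 51 days.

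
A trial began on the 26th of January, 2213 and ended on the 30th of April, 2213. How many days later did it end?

January 2213: 31 − 26 = 5 days remain.
Then February 2213 (28), March (31): 28 + 31 = 59 days.
April 1–30, 2213: 30 days.
Total: 5 + 59 + 30 = 94 days.

94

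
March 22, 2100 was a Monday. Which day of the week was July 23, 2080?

Tuesday

Count forward from the earlier date (July 23, 2080) to the later (March 22, 2100):
From July 23, 2080 to July 23, 2099: 19 years, of which 4 contain a Feb 29 — 15×365 + 4×366 = 6939 days.
July 2099: 31 − 23 = 8 days remain.
Then August (31), September (30), October (31), November (30), December (31), January (31), February 2100 (28): 31 + 30 + 31 + 30 + 31 + 31 + 28 = 212 days.
March 1–22, 2100: 22 days.
Residual: 242 days.
Total: 7181 days.
7181 mod 7 = 6, so 6 days before Monday is Tuesday.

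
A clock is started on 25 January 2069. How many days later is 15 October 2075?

January 25, 2069 → January 25, 2070: 365 days.
January 25, 2070 → January 25, 2071: 365 days.
January 25, 2071 → January 25, 2072: 365 days.
January 25, 2072 → January 25, 2073: 366 days (2072 is a leap year).
January 25, 2073 → January 25, 2074: 365 days.
January 25, 2074 → January 25, 2075: 365 days.
January 2075: 31 − 25 = 6 days remain.
Then February 2075 (28), March (31), April (30), May (31), June (30), July (31), August (31), September (30): 28 + 31 + 30 + 31 + 30 + 31 + 31 + 30 = 242 days.
October 1–15, 2075: 15 days.
Residual: 263 days.
Total: 2454 days.

2454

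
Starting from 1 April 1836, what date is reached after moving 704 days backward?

28 April 1834

Count 704 days before April 1, 1836:
April 28, 1834 → April 28, 1835: 365 days.
April 1835: 30 − 28 = 2 days remain.
Then 11 full months totalling 336 days.
April 1, 1836: 1 day.
Residual: 339 days.
Total: 704 days.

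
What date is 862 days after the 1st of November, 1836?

the 13th of March, 1839

Count 862 days after November 1, 1836:
Day-of-year of November 1, 1836: 306.
Day-of-year of March 13, 1839: 72.
1836 has 366 days, so 366 − 306 = 60 days remain in 1836.
Full years: 1837: 365; 1838: 365. Sum = 730.
Total: 60 + 730 + 72 = 862 days.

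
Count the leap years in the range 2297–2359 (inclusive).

14

Years divisible by 4: 2300, 2304, …, 2356 — 15 in all.
Of these, 2300 is divisible by 100 but not 400, so not leap.
Leap years: 15 − 1 = 14.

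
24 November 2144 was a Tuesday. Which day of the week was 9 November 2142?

Count forward from the earlier date (November 9, 2142) to the later (November 24, 2144):
November 9, 2142 → November 9, 2143: 365 days.
November 9, 2143 → November 9, 2144: 366 days (2144 is a leap year).
Within November 2144: 24 − 9 = 15 days.
Total: 746 days.
746 mod 7 = 4, so 4 days before Tuesday is Friday.

Friday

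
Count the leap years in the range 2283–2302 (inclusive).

Years divisible by 4 in [2283, 2302]: 2284, 2288, 2292, 2296, 2300.
Of these, 2300 is divisible by 100 but not 400, so not leap.
Leap years: 5 − 1 = 4.

4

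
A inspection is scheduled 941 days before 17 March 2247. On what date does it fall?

18 August 2244

Count 941 days before March 17, 2247:
Day-of-year of August 18, 2244: 231.
Day-of-year of March 17, 2247: 76.
2244 has 366 days, so 366 − 231 = 135 days remain in 2244.
Full years: 2245: 365; 2246: 365. Sum = 730.
Total: 135 + 730 + 76 = 941 days.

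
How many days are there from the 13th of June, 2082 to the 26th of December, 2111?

10787

Day-of-year of June 13, 2082: 164.
Day-of-year of December 26, 2111: 360.
2082 has 365 days, so 365 − 164 = 201 days remain in 2082.
Full years 2083–2110: 22 common + 6 leap = 22×365 + 6×366 = 10226 days.
Total: 201 + 10226 + 360 = 10787 days.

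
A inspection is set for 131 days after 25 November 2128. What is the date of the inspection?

5 April 2129

Count 131 days after November 25, 2128:
Day-of-year of November 25, 2128: 330.
Day-of-year of April 5, 2129: 95.
2128 has 366 days, so 366 − 330 = 36 days remain in 2128.
Total: 36 + 95 = 131 days.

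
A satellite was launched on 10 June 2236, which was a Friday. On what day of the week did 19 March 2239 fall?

June 10, 2236 → June 10, 2237: 365 days.
June 10, 2237 → June 10, 2238: 365 days.
June 2238: 30 − 10 = 20 days remain.
Then July (31), August (31), September (30), October (31), November (30), December (31), January (31), February 2239 (28): 31 + 31 + 30 + 31 + 30 + 31 + 31 + 28 = 243 days.
March 1–19, 2239: 19 days.
Residual: 282 days.
Total: 1012 days.
1012 mod 7 = 4, so 4 days after Friday is Tuesday.

Tuesday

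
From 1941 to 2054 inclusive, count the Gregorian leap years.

Years divisible by 4: 1944, 1948, …, 2052 — 28 in all.
2000 is divisible by 400, so still leap.
No century exceptions apply. Count: 28.

28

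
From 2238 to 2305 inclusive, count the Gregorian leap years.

16

Years divisible by 4: 2240, 2244, …, 2304 — 17 in all.
Of these, 2300 is divisible by 100 but not 400, so not leap.
Leap years: 17 − 1 = 16.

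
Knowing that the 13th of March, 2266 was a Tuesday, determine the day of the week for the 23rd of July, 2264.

Saturday

Count forward from the earlier date (July 23, 2264) to the later (March 13, 2266):
July 23, 2264 → July 23, 2265: 365 days.
July 2265: 31 − 23 = 8 days remain.
Then August (31), September (30), October (31), November (30), December (31), January (31), February 2266 (28): 31 + 30 + 31 + 30 + 31 + 31 + 28 = 212 days.
March 1–13, 2266: 13 days.
Residual: 233 days.
Total: 598 days.
598 mod 7 = 3, so 3 days before Tuesday is Saturday.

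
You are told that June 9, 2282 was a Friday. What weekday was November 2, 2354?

From June 9, 2282 to June 9, 2354: 72 years, of which 17 contain a Feb 29 — 55×365 + 17×366 = 26297 days.
(2300 is not a leap year (divisible by 100 but not 400).)
June 2354: 30 − 9 = 21 days remain.
Then July (31), August (31), September (30), October (31): 31 + 31 + 30 + 31 = 123 days.
November 1–2, 2354: 2 days.
Residual: 146 days.
Total: 26443 days.
26443 mod 7 = 4, so 4 days after Friday is Tuesday.

Tuesday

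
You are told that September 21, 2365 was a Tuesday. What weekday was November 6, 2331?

Count forward from the earlier date (November 6, 2331) to the later (September 21, 2365):
Day-of-year of November 6, 2331: 310.
Day-of-year of September 21, 2365: 264.
2331 has 365 days, so 365 − 310 = 55 days remain in 2331.
Full years 2332–2364: 24 common + 9 leap = 24×365 + 9×366 = 12054 days.
Total: 55 + 12054 + 264 = 12373 days.
12373 mod 7 = 4, so 4 days before Tuesday is Friday.

Friday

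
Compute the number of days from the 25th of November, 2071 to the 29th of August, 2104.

Day-of-year of November 25, 2071: 329.
Day-of-year of August 29, 2104: 242.
2071 has 365 days, so 365 − 329 = 36 days remain in 2071.
Full years 2072–2103: 25 common + 7 leap = 25×365 + 7×366 = 11687 days.
Total: 36 + 11687 + 242 = 11965 days.

11965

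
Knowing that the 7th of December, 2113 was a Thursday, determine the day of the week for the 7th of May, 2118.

Saturday

Day-of-year of December 7, 2113: 341.
Day-of-year of May 7, 2118: 127.
2113 has 365 days, so 365 − 341 = 24 days remain in 2113.
Full years: 2114: 365; 2115: 365; 2116: 366; 2117: 365. Sum = 1461.
Total: 24 + 1461 + 127 = 1612 days.
1612 mod 7 = 2, so 2 days after Thursday is Saturday.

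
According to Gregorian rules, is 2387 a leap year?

2387 is not a leap year.

No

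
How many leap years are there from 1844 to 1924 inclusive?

Years divisible by 4: 1844, 1848, …, 1924 — 21 in all.
Of these, 1900 is divisible by 100 but not 400, so not leap.
Leap years: 21 − 1 = 20.

20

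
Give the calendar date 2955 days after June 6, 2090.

July 9, 2098

Count 2955 days after June 6, 2090:
From June 6, 2090 to June 6, 2098: 8 years, of which 2 contain a Feb 29 — 6×365 + 2×366 = 2922 days.
June 2098: 30 − 6 = 24 days remain.
July 1–9, 2098: 9 days.
Residual: 33 days.
Total: 2955 days.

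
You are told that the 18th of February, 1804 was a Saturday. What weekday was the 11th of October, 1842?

Tuesday

Day-of-year of February 18, 1804: 49.
Day-of-year of October 11, 1842: 284.
1804 has 366 days, so 366 − 49 = 317 days remain in 1804.
Full years 1805–1841: 28 common + 9 leap = 28×365 + 9×366 = 13514 days.
Total: 317 + 13514 + 284 = 14115 days.
14115 mod 7 = 3, so 3 days after Saturday is Tuesday.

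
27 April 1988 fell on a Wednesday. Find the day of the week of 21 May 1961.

Sunday

Count forward from the earlier date (May 21, 1961) to the later (April 27, 1988):
From May 21, 1961 to May 21, 1987: 26 years, of which 6 contain a Feb 29 — 20×365 + 6×366 = 9496 days.
May 1987: 31 − 21 = 10 days remain.
Then 10 full months totalling 305 days.
April 1–27, 1988: 27 days.
Residual: 342 days.
Total: 9838 days.
9838 mod 7 = 3, so 3 days before Wednesday is Sunday.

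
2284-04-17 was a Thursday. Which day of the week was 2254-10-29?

Sunday

Count forward from the earlier date (October 29, 2254) to the later (April 17, 2284):
From October 29, 2254 to October 29, 2283: 29 years, of which 7 contain a Feb 29 — 22×365 + 7×366 = 10592 days.
October 2283: 31 − 29 = 2 days remain.
Then November (30), December (31), January (31), February 2284 (29), March (31): 30 + 31 + 31 + 29 + 31 = 152 days.
April 1–17, 2284: 17 days.
Residual: 171 days.
Total: 10763 days.
10763 mod 7 = 4, so 4 days before Thursday is Sunday.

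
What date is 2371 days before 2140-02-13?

2133-08-17

Count 2371 days before February 13, 2140:
Day-of-year of August 17, 2133: 229.
Day-of-year of February 13, 2140: 44.
2133 has 365 days, so 365 − 229 = 136 days remain in 2133.
Full years: 2134: 365; 2135: 365; 2136: 366; 2137: 365; 2138: 365; 2139: 365. Sum = 2191.
Total: 136 + 2191 + 44 = 2371 days.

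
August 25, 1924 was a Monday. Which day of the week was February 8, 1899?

Count forward from the earlier date (February 8, 1899) to the later (August 25, 1924):
Day-of-year of February 8, 1899: 39.
Day-of-year of August 25, 1924: 238.
1899 has 365 days, so 365 − 39 = 326 days remain in 1899.
Full years 1900–1923: 19 common + 5 leap = 19×365 + 5×366 = 8765 days.
Total: 326 + 8765 + 238 = 9329 days.
9329 mod 7 = 5, so 5 days before Monday is Wednesday.

Wednesday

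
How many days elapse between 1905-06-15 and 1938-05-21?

From June 15, 1905 to June 15, 1937: 32 years, of which 8 contain a Feb 29 — 24×365 + 8×366 = 11688 days.
June 1937: 30 − 15 = 15 days remain.
Then 10 full months totalling 304 days.
May 1–21, 1938: 21 days.
Residual: 340 days.
Total: 12028 days.

12028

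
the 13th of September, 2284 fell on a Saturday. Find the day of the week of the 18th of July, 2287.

Monday

Day-of-year of September 13, 2284: 257.
Day-of-year of July 18, 2287: 199.
2284 has 366 days, so 366 − 257 = 109 days remain in 2284.
Full years: 2285: 365; 2286: 365. Sum = 730.
Total: 109 + 730 + 199 = 1038 days.
1038 mod 7 = 2, so 2 days after Saturday is Monday.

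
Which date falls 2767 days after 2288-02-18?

2295-09-16

Count 2767 days after February 18, 2288:
From February 18, 2288 to February 18, 2295: 7 years, of which 2 contain a Feb 29 — 5×365 + 2×366 = 2557 days.
February 2295: 28 − 18 = 10 days remain (2295 is not a leap year, so February has 28 days).
Then March (31), April (30), May (31), June (30), July (31), August (31): 31 + 30 + 31 + 30 + 31 + 31 = 184 days.
September 1–16, 2295: 16 days.
Residual: 210 days.
Total: 2767 days.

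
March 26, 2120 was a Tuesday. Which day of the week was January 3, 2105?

Saturday

Count forward from the earlier date (January 3, 2105) to the later (March 26, 2120):
Day-of-year of January 3, 2105: 3.
Day-of-year of March 26, 2120: 86.
2105 has 365 days, so 365 − 3 = 362 days remain in 2105.
Full years 2106–2119: 11 common + 3 leap = 11×365 + 3×366 = 5113 days.
Total: 362 + 5113 + 86 = 5561 days.
5561 mod 7 = 3, so 3 days before Tuesday is Saturday.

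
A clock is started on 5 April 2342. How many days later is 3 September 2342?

151

April 2342: 30 − 5 = 25 days remain.
Then May (31), June (30), July (31), August (31): 31 + 30 + 31 + 31 = 123 days.
September 1–3, 2342: 3 days.
Total: 25 + 123 + 3 = 151 days.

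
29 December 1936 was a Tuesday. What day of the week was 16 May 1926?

Sunday

Count forward from the earlier date (May 16, 1926) to the later (December 29, 1936):
Day-of-year of May 16, 1926: 136.
Day-of-year of December 29, 1936: 364.
1926 has 365 days, so 365 − 136 = 229 days remain in 1926.
Full years 1927–1935: 7 common + 2 leap = 7×365 + 2×366 = 3287 days.
Total: 229 + 3287 + 364 = 3880 days.
3880 mod 7 = 2, so 2 days before Tuesday is Sunday.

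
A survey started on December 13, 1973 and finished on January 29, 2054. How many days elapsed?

29267

Day-of-year of December 13, 1973: 347.
Day-of-year of January 29, 2054: 29.
1973 has 365 days, so 365 − 347 = 18 days remain in 1973.
Full years 1974–2053: 60 common + 20 leap = 60×365 + 20×366 = 29220 days.
Total: 18 + 29220 + 29 = 29267 days.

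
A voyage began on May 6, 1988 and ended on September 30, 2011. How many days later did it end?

From May 6, 1988 to May 6, 2011: 23 years, of which 5 contain a Feb 29 — 18×365 + 5×366 = 8400 days.
(2000 is a leap year (divisible by 400).)
May 2011: 31 − 6 = 25 days remain.
Then June (30), July (31), August (31): 30 + 31 + 31 = 92 days.
September 1–30, 2011: 30 days.
Residual: 147 days.
Total: 8547 days.

8547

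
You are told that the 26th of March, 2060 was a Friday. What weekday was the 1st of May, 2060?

March 2060: 31 − 26 = 5 days remain.
Then April (30): 30 days.
May 1, 2060: 1 day.
Total: 5 + 30 + 1 = 36 days.
36 mod 7 = 1, so 1 day after Friday is Saturday.

Saturday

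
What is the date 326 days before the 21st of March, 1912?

the 30th of April, 1911

Count 326 days before March 21, 1912:
April 1911: 30 − 30 = 0 days remain.
Then 10 full months totalling 305 days.
March 1–21, 1912: 21 days.
Residual: 326 days.
Total: 326 days.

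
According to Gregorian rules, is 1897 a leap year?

No

1897 is not a leap year.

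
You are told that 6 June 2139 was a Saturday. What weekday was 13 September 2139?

June 2139: 30 − 6 = 24 days remain.
Then July (31), August (31): 31 + 31 = 62 days.
September 1–13, 2139: 13 days.
Total: 24 + 62 + 13 = 99 days.
99 mod 7 = 1, so 1 day after Saturday is Sunday.

Sunday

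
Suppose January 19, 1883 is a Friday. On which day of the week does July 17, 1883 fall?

January 1883: 31 − 19 = 12 days remain.
Then February 1883 (28), March (31), April (30), May (31), June (30): 28 + 31 + 30 + 31 + 30 = 150 days.
July 1–17, 1883: 17 days.
Total: 12 + 150 + 17 = 179 days.
179 mod 7 = 4, so 4 days after Friday is Tuesday.

Tuesday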